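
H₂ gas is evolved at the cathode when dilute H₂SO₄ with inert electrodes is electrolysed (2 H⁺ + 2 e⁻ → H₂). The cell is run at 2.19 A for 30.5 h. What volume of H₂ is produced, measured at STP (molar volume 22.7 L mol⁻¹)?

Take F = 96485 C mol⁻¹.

Q = I·t = 2.190 A × 109800 s = 240500 C.
n(e⁻) = Q/F = 240500 / 96485 = 2.492 mol.
2 electrons are transferred per H₂ molecule, so n(H₂) = 2.492 / 2 = 1.246 mol.
V = n × V_m = 1.246 × 22.7 = 28.3 L.

28.3 L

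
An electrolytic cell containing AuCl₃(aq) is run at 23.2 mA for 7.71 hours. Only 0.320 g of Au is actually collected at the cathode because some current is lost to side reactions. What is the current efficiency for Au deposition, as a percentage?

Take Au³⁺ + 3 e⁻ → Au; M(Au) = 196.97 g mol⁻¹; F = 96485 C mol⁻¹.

73.0 %

Q = I·t = 0.02320 × 27756 = 643.9 C; n(e⁻) = 643.9/96485 = 0.006674 mol.
Theoretical n(Au) = n(e⁻)/3 = 0.002225 mol, i.e. m_theo = 0.002225 × 196.97 = 0.4382 g.
Efficiency = m_actual / m_theo = 0.320 / 0.4382 = 73.0 %.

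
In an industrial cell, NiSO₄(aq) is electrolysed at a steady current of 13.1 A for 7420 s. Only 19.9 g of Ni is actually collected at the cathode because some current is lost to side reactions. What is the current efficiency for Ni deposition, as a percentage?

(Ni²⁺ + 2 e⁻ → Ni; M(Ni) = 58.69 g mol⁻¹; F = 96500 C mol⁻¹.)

67.3 %

Q = I·t = 13.10 × 7420.0 = 97200 C; n(e⁻) = 97200/96500 = 1.007 mol.
Theoretical n(Ni) = n(e⁻)/2 = 0.5036 mol, i.e. m_theo = 0.5036 × 58.69 = 29.56 g.
Efficiency = m_actual / m_theo = 19.9 / 29.56 = 67.3 %.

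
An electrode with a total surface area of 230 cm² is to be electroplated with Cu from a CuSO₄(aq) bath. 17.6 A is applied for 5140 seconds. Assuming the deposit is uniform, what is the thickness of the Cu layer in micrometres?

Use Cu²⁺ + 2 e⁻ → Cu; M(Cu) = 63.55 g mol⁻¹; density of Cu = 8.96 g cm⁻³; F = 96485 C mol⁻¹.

Q = I·t = 17.60 × 5140.0 = 90460 C; n(e⁻) = 0.9376 mol.
n(Cu) = n(e⁻)/2 = 0.4688 mol, so m = 0.4688 × 63.55 = 29.79 g.
Volume = m/ρ = 29.79 / 8.96 = 3.325 cm³.
Thickness = V/A = 3.325 / 230 = 0.0145 cm = 145 μm.

145 μm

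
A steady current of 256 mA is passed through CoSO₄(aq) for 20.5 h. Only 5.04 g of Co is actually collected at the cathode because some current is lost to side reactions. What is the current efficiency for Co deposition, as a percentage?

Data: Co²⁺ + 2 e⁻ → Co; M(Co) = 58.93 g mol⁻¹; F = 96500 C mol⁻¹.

87.4 %

Q = I·t = 0.2560 × 73800 = 18890 C; n(e⁻) = 18890/96500 = 0.1958 mol.
Theoretical n(Co) = n(e⁻)/2 = 0.09789 mol, i.e. m_theo = 0.09789 × 58.93 = 5.769 g.
Efficiency = m_actual / m_theo = 5.04 / 5.769 = 87.4 %.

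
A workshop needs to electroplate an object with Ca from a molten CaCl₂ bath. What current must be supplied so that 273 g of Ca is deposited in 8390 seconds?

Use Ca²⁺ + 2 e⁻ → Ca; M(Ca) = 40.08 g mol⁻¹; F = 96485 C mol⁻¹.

n(Ca) = 273 / 40.08 = 6.811 mol.
n(e⁻) = 2 × 6.811 = 13.62 mol.
Q = n(e⁻)·F = 13.62 × 96485 = 1314000 C.
I = Q/t = 1314000 / 8390.0 s = 157 A.

157 A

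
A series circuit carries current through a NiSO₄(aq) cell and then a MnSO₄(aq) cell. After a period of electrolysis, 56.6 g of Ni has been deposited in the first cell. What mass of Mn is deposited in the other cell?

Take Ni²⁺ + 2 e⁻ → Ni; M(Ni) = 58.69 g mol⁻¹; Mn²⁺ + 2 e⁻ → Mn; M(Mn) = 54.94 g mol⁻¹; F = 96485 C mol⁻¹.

53.0 g

n(Ni) = 56.6 / 58.69 = 0.9644 mol.
Since Ni²⁺ + 2 e⁻ → Ni, n(e⁻) passed = 2 × 0.9644 = 1.929 mol.
Cells in series carry the same charge, so the same 1.929 mol of electrons passes through cell 2.
Mn²⁺ + 2 e⁻ → Mn, so n(Mn) = 1.929 / 2 = 0.9644 mol.
m(Mn) = 0.9644 × 54.94 = 53.0 g.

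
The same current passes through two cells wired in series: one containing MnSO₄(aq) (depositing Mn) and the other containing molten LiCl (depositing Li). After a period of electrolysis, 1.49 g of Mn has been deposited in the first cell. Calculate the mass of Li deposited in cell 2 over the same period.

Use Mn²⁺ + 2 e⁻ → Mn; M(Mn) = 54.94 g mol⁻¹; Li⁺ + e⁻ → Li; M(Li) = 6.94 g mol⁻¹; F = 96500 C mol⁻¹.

n(Mn) = 1.49 / 54.94 = 0.02712 mol.
Since Mn²⁺ + 2 e⁻ → Mn, n(e⁻) passed = 2 × 0.02712 = 0.05424 mol.
Cells in series carry the same charge, so the same 0.05424 mol of electrons passes through cell 2.
Li⁺ + e⁻ → Li, so n(Li) = 0.05424 / 1 = 0.05424 mol.
m(Li) = 0.05424 × 6.94 = 0.376 g.

0.376 g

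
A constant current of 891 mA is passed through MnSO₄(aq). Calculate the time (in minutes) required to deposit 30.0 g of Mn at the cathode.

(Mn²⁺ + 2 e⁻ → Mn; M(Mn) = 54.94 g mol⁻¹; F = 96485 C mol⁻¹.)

n(Mn) = m/M = 30.0 / 54.94 = 0.5461 mol.
Each Mn atom requires 2 electrons, so n(e⁻) = 2 × 0.5461 = 1.092 mol.
Q = n(e⁻)·F = 1.092 × 96485 = 105400 C.
t = Q/I = 105400 / 0.8910 A = 118300 s = 1970 min.

1970 min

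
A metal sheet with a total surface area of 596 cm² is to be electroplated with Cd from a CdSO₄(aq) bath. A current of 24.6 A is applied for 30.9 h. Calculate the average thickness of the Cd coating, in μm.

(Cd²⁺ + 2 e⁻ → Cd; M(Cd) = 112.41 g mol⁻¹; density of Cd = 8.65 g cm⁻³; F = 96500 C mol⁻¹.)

3090 μm

Q = I·t = 24.60 × 111240 = 2737000 C; n(e⁻) = 28.36 mol.
n(Cd) = n(e⁻)/2 = 14.18 mol, so m = 14.18 × 112.41 = 1594 g.
Volume = m/ρ = 1594 / 8.65 = 184.3 cm³.
Thickness = V/A = 184.3 / 596 = 0.309 cm = 3090 μm.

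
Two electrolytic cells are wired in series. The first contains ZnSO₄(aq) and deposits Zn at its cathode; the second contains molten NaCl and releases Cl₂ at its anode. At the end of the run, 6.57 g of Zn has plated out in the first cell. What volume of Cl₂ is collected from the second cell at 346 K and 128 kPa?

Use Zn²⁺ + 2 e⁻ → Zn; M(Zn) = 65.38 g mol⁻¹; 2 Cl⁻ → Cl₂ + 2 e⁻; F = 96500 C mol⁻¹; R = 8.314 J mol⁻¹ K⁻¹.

n(Zn) = 6.57 / 65.38 = 0.1005 mol, so n(e⁻) = 2 × 0.1005 = 0.2010 mol.
The cells are in series, so the same 0.2010 mol of electrons passes through the second cell.
2 Cl⁻ → Cl₂ + 2 e⁻ — 2 mol e⁻ per mol Cl₂, so n(Cl₂) = 0.2010/2 = 0.1005 mol.
V = nRT/P = (0.1005 × 8.314 × 346) / (128 × 10³) = 0.00226 m³ = 2.26 L.

2.26 L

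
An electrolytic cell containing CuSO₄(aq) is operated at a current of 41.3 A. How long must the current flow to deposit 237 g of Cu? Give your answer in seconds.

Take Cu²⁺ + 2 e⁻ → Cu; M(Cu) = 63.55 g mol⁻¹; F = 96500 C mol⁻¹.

n(Cu) = m/M = 237 / 63.55 = 3.729 mol.
Each Cu atom requires 2 electrons, so n(e⁻) = 2 × 3.729 = 7.459 mol.
Q = n(e⁻)·F = 7.459 × 96500 = 719800 C.
t = Q/I = 719800 / 41.30 A = 17430 s.

17400 s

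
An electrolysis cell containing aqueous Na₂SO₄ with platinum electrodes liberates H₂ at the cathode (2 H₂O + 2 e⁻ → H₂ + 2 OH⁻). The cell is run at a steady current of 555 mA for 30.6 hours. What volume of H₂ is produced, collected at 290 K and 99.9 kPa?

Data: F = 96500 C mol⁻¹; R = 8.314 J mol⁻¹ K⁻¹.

Q = I·t = 0.5550 A × 110160 s = 61140 C.
n(e⁻) = Q/F = 61140 / 96500 = 0.6336 mol.
2 electrons are transferred per H₂ molecule, so n(H₂) = 0.6336 / 2 = 0.3168 mol.
V = nRT/P = (0.3168 × 8.314 × 290) / (99.9 × 10³ Pa) = 0.00765 m³ = 7.65 L.

7.65 L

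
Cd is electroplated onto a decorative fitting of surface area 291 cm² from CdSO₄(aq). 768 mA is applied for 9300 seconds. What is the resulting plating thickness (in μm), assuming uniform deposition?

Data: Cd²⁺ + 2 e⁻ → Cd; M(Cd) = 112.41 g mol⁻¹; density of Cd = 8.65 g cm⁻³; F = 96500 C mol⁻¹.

16.5 μm

Q = I·t = 0.7680 × 9300.0 = 7142 C; n(e⁻) = 0.07401 mol.
n(Cd) = n(e⁻)/2 = 0.03701 mol, so m = 0.03701 × 112.41 = 4.160 g.
Volume = m/ρ = 4.160 / 8.65 = 0.4809 cm³.
Thickness = V/A = 0.4809 / 291 = 0.00165 cm = 16.5 μm.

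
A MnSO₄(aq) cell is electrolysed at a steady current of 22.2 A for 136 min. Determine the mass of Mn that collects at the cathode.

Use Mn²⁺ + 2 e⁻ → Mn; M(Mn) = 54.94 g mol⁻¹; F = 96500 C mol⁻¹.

Q = I·t = 22.20 A × 8160.0 s = 181200 C.
n(e⁻) = Q/F = 181200 / 96500 = 1.877 mol.
Mn²⁺ + 2 e⁻ → Mn, so n(Mn) = n(e⁻)/2 = 0.9386 mol.
m = n·M = 0.9386 × 54.94 = 51.6 g.

51.6 g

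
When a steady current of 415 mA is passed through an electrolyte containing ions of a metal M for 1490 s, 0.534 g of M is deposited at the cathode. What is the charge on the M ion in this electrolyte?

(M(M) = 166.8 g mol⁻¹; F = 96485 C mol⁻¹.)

+2

Q = I·t = 0.4150 A × 1490.0 s = 618.4 C, so n(e⁻) = 618.4/96485 = 0.006409 mol.
n(M) deposited = 0.534 / 166.8 = 0.003201 mol.
Electrons per atom = n(e⁻)/n(M) = 0.006409 / 0.003201 = 2.00 ≈ 2, so the ion is M²⁺.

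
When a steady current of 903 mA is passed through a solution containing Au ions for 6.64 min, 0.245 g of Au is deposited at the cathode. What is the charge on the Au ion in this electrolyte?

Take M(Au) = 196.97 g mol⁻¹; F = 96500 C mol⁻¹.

+3

Q = I·t = 0.9030 A × 398.40 s = 359.8 C, so n(e⁻) = 359.8/96500 = 0.003728 mol.
n(Au) deposited = 0.245 / 196.97 = 0.001244 mol.
Electrons per atom = n(e⁻)/n(Au) = 0.003728 / 0.001244 = 3.00 ≈ 3, so the ion is Au³⁺.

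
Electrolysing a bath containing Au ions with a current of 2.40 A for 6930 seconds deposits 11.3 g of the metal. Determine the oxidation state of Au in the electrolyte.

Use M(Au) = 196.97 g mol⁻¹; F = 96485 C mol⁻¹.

+3

Q = I·t = 2.400 A × 6930.0 s = 16630 C, so n(e⁻) = 16630/96485 = 0.1724 mol.
n(Au) deposited = 11.3 / 196.97 = 0.05737 mol.
Electrons per atom = n(e⁻)/n(Au) = 0.1724 / 0.05737 = 3.00 ≈ 3, so the ion is Au³⁺.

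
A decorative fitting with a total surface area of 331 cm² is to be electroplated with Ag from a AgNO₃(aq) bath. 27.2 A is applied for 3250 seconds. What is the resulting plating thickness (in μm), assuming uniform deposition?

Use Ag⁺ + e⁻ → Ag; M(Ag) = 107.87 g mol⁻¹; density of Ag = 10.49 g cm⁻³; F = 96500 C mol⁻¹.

285 μm

Q = I·t = 27.20 × 3250.0 = 88400 C; n(e⁻) = 0.9161 mol.
n(Ag) = n(e⁻)/1 = 0.9161 mol, so m = 0.9161 × 107.87 = 98.82 g.
Volume = m/ρ = 98.82 / 10.49 = 9.420 cm³.
Thickness = V/A = 9.420 / 331 = 0.0285 cm = 285 μm.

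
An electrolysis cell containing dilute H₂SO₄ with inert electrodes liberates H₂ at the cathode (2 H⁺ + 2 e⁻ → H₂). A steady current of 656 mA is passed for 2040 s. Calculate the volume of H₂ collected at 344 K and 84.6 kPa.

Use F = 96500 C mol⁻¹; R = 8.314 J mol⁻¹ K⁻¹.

0.234 L

Q = I·t = 0.6560 A × 2040.0 s = 1338 C.
n(e⁻) = Q/F = 1338 / 96500 = 0.01387 mol.
2 electrons are transferred per H₂ molecule, so n(H₂) = 0.01387 / 2 = 0.006934 mol.
V = nRT/P = (0.006934 × 8.314 × 344) / (84.6 × 10³ Pa) = 2.34 × 10⁻⁴ m³ = 0.234 L.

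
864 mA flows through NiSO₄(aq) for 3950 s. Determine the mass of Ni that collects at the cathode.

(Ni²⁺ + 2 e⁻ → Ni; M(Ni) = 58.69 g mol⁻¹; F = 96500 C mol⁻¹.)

1.04 g

Q = I·t = 0.8640 A × 3950.0 s = 3413 C.
n(e⁻) = Q/F = 3413 / 96500 = 0.03537 mol.
Ni²⁺ + 2 e⁻ → Ni, so n(Ni) = n(e⁻)/2 = 0.01768 mol.
m = n·M = 0.01768 × 58.69 = 1.04 g.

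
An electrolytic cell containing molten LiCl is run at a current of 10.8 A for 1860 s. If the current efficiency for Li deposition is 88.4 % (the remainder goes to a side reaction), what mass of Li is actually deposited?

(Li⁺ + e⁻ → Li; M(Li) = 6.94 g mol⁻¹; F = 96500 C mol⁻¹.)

1.28 g

Q = I·t = 10.80 × 1860.0 = 20090 C.
n(e⁻) = 20090/96500 = 0.2082 mol; theoretically n(Li) = 0.2082/1 = 0.2082 mol, m_theo = 1.445 g.
At 88.4 % efficiency, m_actual = 0.884 × 1.445 = 1.28 g.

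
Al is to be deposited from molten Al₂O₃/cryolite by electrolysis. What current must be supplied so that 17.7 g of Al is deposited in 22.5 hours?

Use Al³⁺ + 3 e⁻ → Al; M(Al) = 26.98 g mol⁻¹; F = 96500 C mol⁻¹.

n(Al) = 17.7 / 26.98 = 0.6560 mol.
n(e⁻) = 3 × 0.6560 = 1.968 mol.
Q = n(e⁻)·F = 1.968 × 96500 = 189900 C.
I = Q/t = 189900 / 81000 s = 2.34 A.

2.34 A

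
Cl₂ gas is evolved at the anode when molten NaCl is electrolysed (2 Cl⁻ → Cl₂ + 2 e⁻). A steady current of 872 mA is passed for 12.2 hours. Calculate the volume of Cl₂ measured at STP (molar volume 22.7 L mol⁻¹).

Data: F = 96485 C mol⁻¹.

4.51 L

Q = I·t = 0.8720 A × 43920 s = 38300 C.
n(e⁻) = Q/F = 38300 / 96485 = 0.3969 mol.
2 electrons are transferred per Cl₂ molecule, so n(Cl₂) = 0.3969 / 2 = 0.1985 mol.
V = n × V_m = 0.1985 × 22.7 = 4.51 L.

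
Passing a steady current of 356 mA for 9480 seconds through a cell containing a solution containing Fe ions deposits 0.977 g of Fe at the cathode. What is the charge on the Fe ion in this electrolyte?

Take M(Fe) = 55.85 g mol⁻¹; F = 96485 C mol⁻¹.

Q = I·t = 0.3560 A × 9480.0 s = 3375 C, so n(e⁻) = 3375/96485 = 0.03498 mol.
n(Fe) deposited = 0.977 / 55.85 = 0.01749 mol.
Electrons per atom = n(e⁻)/n(Fe) = 0.03498 / 0.01749 = 2.00 ≈ 2, so the ion is Fe²⁺.

+2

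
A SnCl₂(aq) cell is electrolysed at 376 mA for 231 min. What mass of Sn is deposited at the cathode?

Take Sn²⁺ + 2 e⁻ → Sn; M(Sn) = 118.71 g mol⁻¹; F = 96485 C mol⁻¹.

Q = I·t = 0.3760 A × 13860 s = 5211 C.
n(e⁻) = Q/F = 5211 / 96485 = 0.05401 mol.
Sn²⁺ + 2 e⁻ → Sn, so n(Sn) = n(e⁻)/2 = 0.02701 mol.
m = n·M = 0.02701 × 118.71 = 3.21 g.

3.21 g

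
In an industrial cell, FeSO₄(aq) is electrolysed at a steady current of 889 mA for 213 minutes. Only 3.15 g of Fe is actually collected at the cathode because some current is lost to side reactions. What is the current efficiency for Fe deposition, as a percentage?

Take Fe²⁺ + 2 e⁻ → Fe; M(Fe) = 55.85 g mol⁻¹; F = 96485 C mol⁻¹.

Q = I·t = 0.8890 × 12780 = 11360 C; n(e⁻) = 11360/96485 = 0.1178 mol.
Theoretical n(Fe) = n(e⁻)/2 = 0.05888 mol, i.e. m_theo = 0.05888 × 55.85 = 3.288 g.
Efficiency = m_actual / m_theo = 3.15 / 3.288 = 95.8 %.

95.8 %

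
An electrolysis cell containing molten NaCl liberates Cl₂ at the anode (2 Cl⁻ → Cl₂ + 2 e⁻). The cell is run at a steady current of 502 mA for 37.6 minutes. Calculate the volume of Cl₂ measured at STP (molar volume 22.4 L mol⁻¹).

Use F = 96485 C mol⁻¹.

0.131 L

Q = I·t = 0.5020 A × 2256.0 s = 1133 C.
n(e⁻) = Q/F = 1133 / 96485 = 0.01174 mol.
2 electrons are transferred per Cl₂ molecule, so n(Cl₂) = 0.01174 / 2 = 0.005869 mol.
V = n × V_m = 0.005869 × 22.4 = 0.131 L.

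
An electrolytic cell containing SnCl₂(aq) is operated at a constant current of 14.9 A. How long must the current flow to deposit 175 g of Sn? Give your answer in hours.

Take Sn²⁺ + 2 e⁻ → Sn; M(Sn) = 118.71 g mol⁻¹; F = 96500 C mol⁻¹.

5.30 h

n(Sn) = m/M = 175 / 118.71 = 1.474 mol.
Each Sn atom requires 2 electrons, so n(e⁻) = 2 × 1.474 = 2.948 mol.
Q = n(e⁻)·F = 2.948 × 96500 = 284500 C.
t = Q/I = 284500 / 14.90 A = 19100 s = 5.30 h.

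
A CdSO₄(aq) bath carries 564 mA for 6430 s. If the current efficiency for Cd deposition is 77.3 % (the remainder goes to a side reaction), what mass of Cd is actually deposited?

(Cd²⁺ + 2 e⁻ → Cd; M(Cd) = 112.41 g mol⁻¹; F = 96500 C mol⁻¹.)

Q = I·t = 0.5640 × 6430.0 = 3627 C.
n(e⁻) = 3627/96500 = 0.03758 mol; theoretically n(Cd) = 0.03758/2 = 0.01879 mol, m_theo = 2.112 g.
At 77.3 % efficiency, m_actual = 0.773 × 2.112 = 1.63 g.

1.63 g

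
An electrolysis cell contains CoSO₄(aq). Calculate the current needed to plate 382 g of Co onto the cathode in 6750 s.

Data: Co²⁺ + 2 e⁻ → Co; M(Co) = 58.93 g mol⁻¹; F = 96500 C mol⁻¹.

n(Co) = 382 / 58.93 = 6.482 mol.
n(e⁻) = 2 × 6.482 = 12.96 mol.
Q = n(e⁻)·F = 12.96 × 96500 = 1251000 C.
I = Q/t = 1251000 / 6750.0 s = 185 A.

185 A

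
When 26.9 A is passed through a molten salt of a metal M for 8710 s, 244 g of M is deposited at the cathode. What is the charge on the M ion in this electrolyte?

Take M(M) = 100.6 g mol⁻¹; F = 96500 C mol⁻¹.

+1

Q = I·t = 26.90 A × 8710.0 s = 234300 C, so n(e⁻) = 234300/96500 = 2.428 mol.
n(M) deposited = 244 / 100.6 = 2.425 mol.
Electrons per atom = n(e⁻)/n(M) = 2.428 / 2.425 = 1.00 ≈ 1, so the ion is M⁺.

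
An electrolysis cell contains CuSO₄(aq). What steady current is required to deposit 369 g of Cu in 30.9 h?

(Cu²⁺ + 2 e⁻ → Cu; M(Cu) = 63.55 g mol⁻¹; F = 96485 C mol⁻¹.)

10.1 A

n(Cu) = 369 / 63.55 = 5.806 mol.
n(e⁻) = 2 × 5.806 = 11.61 mol.
Q = n(e⁻)·F = 11.61 × 96485 = 1120000 C.
I = Q/t = 1120000 / 111240 s = 10.1 A.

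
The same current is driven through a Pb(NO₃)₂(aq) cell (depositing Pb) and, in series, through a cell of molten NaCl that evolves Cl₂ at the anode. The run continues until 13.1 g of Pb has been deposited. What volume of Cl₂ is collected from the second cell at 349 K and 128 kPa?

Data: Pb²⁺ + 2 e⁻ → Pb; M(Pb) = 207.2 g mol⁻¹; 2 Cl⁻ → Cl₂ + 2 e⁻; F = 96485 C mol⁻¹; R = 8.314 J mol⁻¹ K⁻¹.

1.43 L

n(Pb) = 13.1 / 207.2 = 0.06322 mol, so n(e⁻) = 2 × 0.06322 = 0.1264 mol.
The cells are in series, so the same 0.1264 mol of electrons passes through the second cell.
2 Cl⁻ → Cl₂ + 2 e⁻ — 2 mol e⁻ per mol Cl₂, so n(Cl₂) = 0.1264/2 = 0.06322 mol.
V = nRT/P = (0.06322 × 8.314 × 349) / (128 × 10³) = 0.00143 m³ = 1.43 L.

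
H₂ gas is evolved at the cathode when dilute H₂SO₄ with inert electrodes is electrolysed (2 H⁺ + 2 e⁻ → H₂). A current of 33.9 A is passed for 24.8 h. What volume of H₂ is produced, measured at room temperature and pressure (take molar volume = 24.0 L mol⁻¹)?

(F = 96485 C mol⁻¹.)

Q = I·t = 33.90 A × 89280 s = 3027000 C.
n(e⁻) = Q/F = 3027000 / 96485 = 31.37 mol.
2 electrons are transferred per H₂ molecule, so n(H₂) = 31.37 / 2 = 15.68 mol.
V = n × V_m = 15.68 × 24.0 = 376 L.

376 L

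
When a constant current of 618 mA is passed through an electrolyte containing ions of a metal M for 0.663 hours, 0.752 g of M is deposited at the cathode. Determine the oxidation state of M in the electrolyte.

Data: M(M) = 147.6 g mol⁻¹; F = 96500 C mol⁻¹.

+3

Q = I·t = 0.6180 A × 2386.8 s = 1475 C, so n(e⁻) = 1475/96500 = 0.01529 mol.
n(M) deposited = 0.752 / 147.6 = 0.005095 mol.
Electrons per atom = n(e⁻)/n(M) = 0.01529 / 0.005095 = 3.00 ≈ 3, so the ion is M³⁺.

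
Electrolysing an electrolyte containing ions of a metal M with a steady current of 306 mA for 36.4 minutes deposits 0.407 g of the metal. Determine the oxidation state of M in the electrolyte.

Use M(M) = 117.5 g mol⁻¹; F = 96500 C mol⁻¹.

+2

Q = I·t = 0.3060 A × 2184.0 s = 668.3 C, so n(e⁻) = 668.3/96500 = 0.006925 mol.
n(M) deposited = 0.407 / 117.5 = 0.003464 mol.
Electrons per atom = n(e⁻)/n(M) = 0.006925 / 0.003464 = 2.00 ≈ 2, so the ion is M²⁺.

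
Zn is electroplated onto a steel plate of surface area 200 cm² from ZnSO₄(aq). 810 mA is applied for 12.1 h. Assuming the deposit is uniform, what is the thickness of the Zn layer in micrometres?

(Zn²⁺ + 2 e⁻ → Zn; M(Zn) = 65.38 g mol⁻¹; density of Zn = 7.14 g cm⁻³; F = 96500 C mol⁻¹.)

83.7 μm

Q = I·t = 0.8100 × 43560 = 35280 C; n(e⁻) = 0.3656 mol.
n(Zn) = n(e⁻)/2 = 0.1828 mol, so m = 0.1828 × 65.38 = 11.95 g.
Volume = m/ρ = 11.95 / 7.14 = 1.674 cm³.
Thickness = V/A = 1.674 / 200 = 0.00837 cm = 83.7 μm.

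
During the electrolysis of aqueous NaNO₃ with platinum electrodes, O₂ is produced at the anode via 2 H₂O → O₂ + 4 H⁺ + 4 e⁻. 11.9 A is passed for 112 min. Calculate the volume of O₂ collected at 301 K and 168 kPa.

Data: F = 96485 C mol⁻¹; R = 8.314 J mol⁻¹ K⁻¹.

3.09 L

Q = I·t = 11.90 A × 6720.0 s = 79970 C.
n(e⁻) = Q/F = 79970 / 96485 = 0.8288 mol.
4 electrons are transferred per O₂ molecule, so n(O₂) = 0.8288 / 4 = 0.2072 mol.
V = nRT/P = (0.2072 × 8.314 × 301) / (168 × 10³ Pa) = 0.00309 m³ = 3.09 L.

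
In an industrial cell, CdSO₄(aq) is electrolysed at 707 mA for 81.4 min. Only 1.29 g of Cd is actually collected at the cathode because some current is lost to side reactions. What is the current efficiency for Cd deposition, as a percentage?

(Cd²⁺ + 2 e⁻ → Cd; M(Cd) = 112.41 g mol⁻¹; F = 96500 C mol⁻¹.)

Q = I·t = 0.7070 × 4884.0 = 3453 C; n(e⁻) = 3453/96500 = 0.03578 mol.
Theoretical n(Cd) = n(e⁻)/2 = 0.01789 mol, i.e. m_theo = 0.01789 × 112.41 = 2.011 g.
Efficiency = m_actual / m_theo = 1.29 / 2.011 = 64.1 %.

64.1 %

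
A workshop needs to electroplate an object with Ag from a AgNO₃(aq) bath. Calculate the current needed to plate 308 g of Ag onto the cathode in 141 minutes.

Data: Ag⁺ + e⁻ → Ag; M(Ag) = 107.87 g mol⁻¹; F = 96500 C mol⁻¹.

32.6 A

n(Ag) = 308 / 107.87 = 2.855 mol.
n(e⁻) = 1 × 2.855 = 2.855 mol.
Q = n(e⁻)·F = 2.855 × 96500 = 275500 C.
I = Q/t = 275500 / 8460.0 s = 32.6 A.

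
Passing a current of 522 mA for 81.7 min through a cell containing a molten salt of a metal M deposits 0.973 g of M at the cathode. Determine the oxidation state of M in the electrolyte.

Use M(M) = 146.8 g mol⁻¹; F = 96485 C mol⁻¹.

Q = I·t = 0.5220 A × 4902.0 s = 2559 C, so n(e⁻) = 2559/96485 = 0.02652 mol.
n(M) deposited = 0.973 / 146.8 = 0.006628 mol.
Electrons per atom = n(e⁻)/n(M) = 0.02652 / 0.006628 = 4.00 ≈ 4, so the ion is M⁴⁺.

+4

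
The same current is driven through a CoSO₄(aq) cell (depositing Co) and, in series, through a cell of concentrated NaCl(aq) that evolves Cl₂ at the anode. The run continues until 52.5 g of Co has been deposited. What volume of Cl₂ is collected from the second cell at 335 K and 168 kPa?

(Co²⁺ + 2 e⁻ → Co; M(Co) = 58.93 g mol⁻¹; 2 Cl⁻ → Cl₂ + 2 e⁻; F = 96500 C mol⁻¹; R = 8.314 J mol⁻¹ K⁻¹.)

n(Co) = 52.5 / 58.93 = 0.8909 mol, so n(e⁻) = 2 × 0.8909 = 1.782 mol.
The cells are in series, so the same 1.782 mol of electrons passes through the second cell.
2 Cl⁻ → Cl₂ + 2 e⁻ — 2 mol e⁻ per mol Cl₂, so n(Cl₂) = 1.782/2 = 0.8909 mol.
V = nRT/P = (0.8909 × 8.314 × 335) / (168 × 10³) = 0.0148 m³ = 14.8 L.

14.8 L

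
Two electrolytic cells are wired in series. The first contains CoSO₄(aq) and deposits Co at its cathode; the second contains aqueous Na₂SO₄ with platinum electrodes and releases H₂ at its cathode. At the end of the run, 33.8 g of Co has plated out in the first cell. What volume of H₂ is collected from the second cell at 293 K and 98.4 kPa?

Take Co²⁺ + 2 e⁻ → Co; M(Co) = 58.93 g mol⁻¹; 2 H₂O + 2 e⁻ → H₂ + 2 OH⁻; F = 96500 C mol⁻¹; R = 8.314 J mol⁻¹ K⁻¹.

n(Co) = 33.8 / 58.93 = 0.5736 mol, so n(e⁻) = 2 × 0.5736 = 1.147 mol.
The cells are in series, so the same 1.147 mol of electrons passes through the second cell.
2 H₂O + 2 e⁻ → H₂ + 2 OH⁻ — 2 mol e⁻ per mol H₂, so n(H₂) = 1.147/2 = 0.5736 mol.
V = nRT/P = (0.5736 × 8.314 × 293) / (98.4 × 10³) = 0.0142 m³ = 14.2 L.

14.2 L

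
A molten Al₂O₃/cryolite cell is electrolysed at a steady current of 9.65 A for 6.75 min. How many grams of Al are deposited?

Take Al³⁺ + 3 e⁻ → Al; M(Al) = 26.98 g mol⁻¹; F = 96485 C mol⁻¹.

Q = I·t = 9.650 A × 405.00 s = 3908 C.
n(e⁻) = Q/F = 3908 / 96485 = 0.04051 mol.
Al³⁺ + 3 e⁻ → Al, so n(Al) = n(e⁻)/3 = 0.01350 mol.
m = n·M = 0.01350 × 26.98 = 0.364 g.

0.364 g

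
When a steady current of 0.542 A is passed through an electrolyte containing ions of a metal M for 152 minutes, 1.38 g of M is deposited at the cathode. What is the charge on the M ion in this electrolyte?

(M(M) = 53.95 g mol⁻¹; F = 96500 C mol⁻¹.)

+2

Q = I·t = 0.5420 A × 9120.0 s = 4943 C, so n(e⁻) = 4943/96500 = 0.05122 mol.
n(M) deposited = 1.38 / 53.95 = 0.02558 mol.
Electrons per atom = n(e⁻)/n(M) = 0.05122 / 0.02558 = 2.00 ≈ 2, so the ion is M²⁺.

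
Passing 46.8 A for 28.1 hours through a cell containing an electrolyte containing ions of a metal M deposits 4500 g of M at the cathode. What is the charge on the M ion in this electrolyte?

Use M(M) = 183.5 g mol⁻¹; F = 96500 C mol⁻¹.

Q = I·t = 46.80 A × 101160 s = 4734000 C, so n(e⁻) = 4734000/96500 = 49.06 mol.
n(M) deposited = 4500 / 183.5 = 24.52 mol.
Electrons per atom = n(e⁻)/n(M) = 49.06 / 24.52 = 2.00 ≈ 2, so the ion is M²⁺.

+2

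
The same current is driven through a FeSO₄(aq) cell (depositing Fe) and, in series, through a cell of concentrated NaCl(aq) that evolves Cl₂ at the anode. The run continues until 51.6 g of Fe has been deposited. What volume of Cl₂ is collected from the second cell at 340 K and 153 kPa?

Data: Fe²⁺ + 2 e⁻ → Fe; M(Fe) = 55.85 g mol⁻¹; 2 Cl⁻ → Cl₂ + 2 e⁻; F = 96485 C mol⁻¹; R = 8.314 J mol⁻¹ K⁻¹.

n(Fe) = 51.6 / 55.85 = 0.9239 mol, so n(e⁻) = 2 × 0.9239 = 1.848 mol.
The cells are in series, so the same 1.848 mol of electrons passes through the second cell.
2 Cl⁻ → Cl₂ + 2 e⁻ — 2 mol e⁻ per mol Cl₂, so n(Cl₂) = 1.848/2 = 0.9239 mol.
V = nRT/P = (0.9239 × 8.314 × 340) / (153 × 10³) = 0.0171 m³ = 17.1 L.

17.1 L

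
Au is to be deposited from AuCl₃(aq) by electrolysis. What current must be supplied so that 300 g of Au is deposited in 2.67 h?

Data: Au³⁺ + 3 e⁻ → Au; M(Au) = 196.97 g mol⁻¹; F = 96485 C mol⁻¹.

45.9 A

n(Au) = 300 / 196.97 = 1.523 mol.
n(e⁻) = 3 × 1.523 = 4.569 mol.
Q = n(e⁻)·F = 4.569 × 96485 = 440900 C.
I = Q/t = 440900 / 9612.0 s = 45.9 A.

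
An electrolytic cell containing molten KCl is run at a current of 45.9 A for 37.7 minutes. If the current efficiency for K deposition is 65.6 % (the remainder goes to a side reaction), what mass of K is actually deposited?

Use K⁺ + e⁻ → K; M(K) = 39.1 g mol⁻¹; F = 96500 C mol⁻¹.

Q = I·t = 45.90 × 2262.0 = 103800 C.
n(e⁻) = 103800/96500 = 1.076 mol; theoretically n(K) = 1.076/1 = 1.076 mol, m_theo = 42.07 g.
At 65.6 % efficiency, m_actual = 0.656 × 42.07 = 27.6 g.

27.6 g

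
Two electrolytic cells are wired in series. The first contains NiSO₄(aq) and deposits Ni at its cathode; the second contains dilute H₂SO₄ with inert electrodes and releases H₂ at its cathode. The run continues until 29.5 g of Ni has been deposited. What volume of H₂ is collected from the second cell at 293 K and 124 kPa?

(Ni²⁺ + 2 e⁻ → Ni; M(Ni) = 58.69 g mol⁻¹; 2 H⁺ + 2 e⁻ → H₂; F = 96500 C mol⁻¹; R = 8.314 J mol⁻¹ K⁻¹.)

9.87 L

n(Ni) = 29.5 / 58.69 = 0.5026 mol, so n(e⁻) = 2 × 0.5026 = 1.005 mol.
The cells are in series, so the same 1.005 mol of electrons passes through the second cell.
2 H⁺ + 2 e⁻ → H₂ — 2 mol e⁻ per mol H₂, so n(H₂) = 1.005/2 = 0.5026 mol.
V = nRT/P = (0.5026 × 8.314 × 293) / (124 × 10³) = 0.00987 m³ = 9.87 L.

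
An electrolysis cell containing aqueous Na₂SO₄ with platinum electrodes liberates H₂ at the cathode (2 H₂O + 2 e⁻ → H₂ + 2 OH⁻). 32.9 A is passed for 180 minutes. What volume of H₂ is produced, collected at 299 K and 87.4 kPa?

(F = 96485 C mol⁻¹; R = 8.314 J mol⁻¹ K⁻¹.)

Q = I·t = 32.90 A × 10800 s = 355300 C.
n(e⁻) = Q/F = 355300 / 96485 = 3.683 mol.
2 electrons are transferred per H₂ molecule, so n(H₂) = 3.683 / 2 = 1.841 mol.
V = nRT/P = (1.841 × 8.314 × 299) / (87.4 × 10³ Pa) = 0.0524 m³ = 52.4 L.

52.4 L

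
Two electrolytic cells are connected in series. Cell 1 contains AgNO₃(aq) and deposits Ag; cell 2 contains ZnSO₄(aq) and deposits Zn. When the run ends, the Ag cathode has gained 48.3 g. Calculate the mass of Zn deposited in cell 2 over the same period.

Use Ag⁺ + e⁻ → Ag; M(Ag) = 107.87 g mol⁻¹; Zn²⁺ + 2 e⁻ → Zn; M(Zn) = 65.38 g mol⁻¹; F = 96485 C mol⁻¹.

14.6 g

n(Ag) = 48.3 / 107.87 = 0.4478 mol.
Since Ag⁺ + e⁻ → Ag, n(e⁻) passed = 1 × 0.4478 = 0.4478 mol.
Cells in series carry the same charge, so the same 0.4478 mol of electrons passes through cell 2.
Zn²⁺ + 2 e⁻ → Zn, so n(Zn) = 0.4478 / 2 = 0.2239 mol.
m(Zn) = 0.2239 × 65.38 = 14.6 g.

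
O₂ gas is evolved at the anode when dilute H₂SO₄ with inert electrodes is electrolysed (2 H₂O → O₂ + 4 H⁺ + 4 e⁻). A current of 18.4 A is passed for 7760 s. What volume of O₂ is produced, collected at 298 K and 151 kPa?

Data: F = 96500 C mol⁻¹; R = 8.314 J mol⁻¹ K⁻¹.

Q = I·t = 18.40 A × 7760.0 s = 142800 C.
n(e⁻) = Q/F = 142800 / 96500 = 1.480 mol.
4 electrons are transferred per O₂ molecule, so n(O₂) = 1.480 / 4 = 0.3699 mol.
V = nRT/P = (0.3699 × 8.314 × 298) / (151 × 10³ Pa) = 0.00607 m³ = 6.07 L.

6.07 L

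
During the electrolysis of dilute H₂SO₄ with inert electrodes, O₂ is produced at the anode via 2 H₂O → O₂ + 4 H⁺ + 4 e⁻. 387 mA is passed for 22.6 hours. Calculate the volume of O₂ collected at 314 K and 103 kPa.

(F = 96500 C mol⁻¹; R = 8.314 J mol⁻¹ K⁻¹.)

2.07 L

Q = I·t = 0.3870 A × 81360 s = 31490 C.
n(e⁻) = Q/F = 31490 / 96500 = 0.3263 mol.
4 electrons are transferred per O₂ molecule, so n(O₂) = 0.3263 / 4 = 0.08157 mol.
V = nRT/P = (0.08157 × 8.314 × 314) / (103 × 10³ Pa) = 0.00207 m³ = 2.07 L.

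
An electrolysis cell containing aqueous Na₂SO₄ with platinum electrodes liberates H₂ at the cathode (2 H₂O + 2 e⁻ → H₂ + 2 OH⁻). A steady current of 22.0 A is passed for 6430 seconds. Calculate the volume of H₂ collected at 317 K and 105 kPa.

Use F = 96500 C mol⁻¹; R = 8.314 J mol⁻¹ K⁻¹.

18.4 L

Q = I·t = 22.00 A × 6430.0 s = 141500 C.
n(e⁻) = Q/F = 141500 / 96500 = 1.466 mol.
2 electrons are transferred per H₂ molecule, so n(H₂) = 1.466 / 2 = 0.7330 mol.
V = nRT/P = (0.7330 × 8.314 × 317) / (105 × 10³ Pa) = 0.0184 m³ = 18.4 L.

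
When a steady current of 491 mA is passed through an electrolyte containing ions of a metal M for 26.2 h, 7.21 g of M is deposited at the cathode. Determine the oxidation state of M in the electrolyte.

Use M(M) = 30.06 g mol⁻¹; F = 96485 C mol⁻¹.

Q = I·t = 0.4910 A × 94320 s = 46310 C, so n(e⁻) = 46310/96485 = 0.4800 mol.
n(M) deposited = 7.21 / 30.06 = 0.2399 mol.
Electrons per atom = n(e⁻)/n(M) = 0.4800 / 0.2399 = 2.00 ≈ 2, so the ion is M²⁺.

+2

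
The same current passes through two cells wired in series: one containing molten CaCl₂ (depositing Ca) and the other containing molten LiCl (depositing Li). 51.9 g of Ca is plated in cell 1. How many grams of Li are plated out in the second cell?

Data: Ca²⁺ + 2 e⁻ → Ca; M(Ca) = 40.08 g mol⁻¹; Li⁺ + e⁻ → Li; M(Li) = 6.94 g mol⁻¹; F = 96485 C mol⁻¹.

n(Ca) = 51.9 / 40.08 = 1.295 mol.
Since Ca²⁺ + 2 e⁻ → Ca, n(e⁻) passed = 2 × 1.295 = 2.590 mol.
Cells in series carry the same charge, so the same 2.590 mol of electrons passes through cell 2.
Li⁺ + e⁻ → Li, so n(Li) = 2.590 / 1 = 2.590 mol.
m(Li) = 2.590 × 6.94 = 18.0 g.

18.0 g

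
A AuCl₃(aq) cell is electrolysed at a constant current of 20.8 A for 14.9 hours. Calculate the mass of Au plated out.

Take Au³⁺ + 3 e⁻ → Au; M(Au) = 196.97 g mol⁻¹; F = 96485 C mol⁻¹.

Q = I·t = 20.80 A × 53640 s = 1116000 C.
n(e⁻) = Q/F = 1116000 / 96485 = 11.56 mol.
Au³⁺ + 3 e⁻ → Au, so n(Au) = n(e⁻)/3 = 3.855 mol.
m = n·M = 3.855 × 196.97 = 759 g.

759 g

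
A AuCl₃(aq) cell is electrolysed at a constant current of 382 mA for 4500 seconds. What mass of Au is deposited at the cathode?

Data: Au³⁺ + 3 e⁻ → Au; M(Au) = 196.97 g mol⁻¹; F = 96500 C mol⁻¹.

1.17 g

Q = I·t = 0.3820 A × 4500.0 s = 1719 C.
n(e⁻) = Q/F = 1719 / 96500 = 0.01781 mol.
Au³⁺ + 3 e⁻ → Au, so n(Au) = n(e⁻)/3 = 0.005938 mol.
m = n·M = 0.005938 × 196.97 = 1.17 g.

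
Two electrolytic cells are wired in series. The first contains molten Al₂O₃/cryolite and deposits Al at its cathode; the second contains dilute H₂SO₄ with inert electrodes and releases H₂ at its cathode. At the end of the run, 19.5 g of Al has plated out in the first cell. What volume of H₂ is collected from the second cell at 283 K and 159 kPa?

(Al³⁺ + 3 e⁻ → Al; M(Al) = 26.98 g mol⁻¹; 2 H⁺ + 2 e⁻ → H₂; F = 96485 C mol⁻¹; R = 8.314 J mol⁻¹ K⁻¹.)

16.0 L

n(Al) = 19.5 / 26.98 = 0.7228 mol, so n(e⁻) = 3 × 0.7228 = 2.168 mol.
The cells are in series, so the same 2.168 mol of electrons passes through the second cell.
2 H⁺ + 2 e⁻ → H₂ — 2 mol e⁻ per mol H₂, so n(H₂) = 2.168/2 = 1.084 mol.
V = nRT/P = (1.084 × 8.314 × 283) / (159 × 10³) = 0.0160 m³ = 16.0 L.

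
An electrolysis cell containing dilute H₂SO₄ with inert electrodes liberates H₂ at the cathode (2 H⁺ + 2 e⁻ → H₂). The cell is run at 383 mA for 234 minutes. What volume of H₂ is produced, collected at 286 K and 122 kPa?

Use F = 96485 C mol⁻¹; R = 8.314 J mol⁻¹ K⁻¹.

0.543 L

Q = I·t = 0.3830 A × 14040 s = 5377 C.
n(e⁻) = Q/F = 5377 / 96485 = 0.05573 mol.
2 electrons are transferred per H₂ molecule, so n(H₂) = 0.05573 / 2 = 0.02787 mol.
V = nRT/P = (0.02787 × 8.314 × 286) / (122 × 10³ Pa) = 5.43 × 10⁻⁴ m³ = 0.543 L.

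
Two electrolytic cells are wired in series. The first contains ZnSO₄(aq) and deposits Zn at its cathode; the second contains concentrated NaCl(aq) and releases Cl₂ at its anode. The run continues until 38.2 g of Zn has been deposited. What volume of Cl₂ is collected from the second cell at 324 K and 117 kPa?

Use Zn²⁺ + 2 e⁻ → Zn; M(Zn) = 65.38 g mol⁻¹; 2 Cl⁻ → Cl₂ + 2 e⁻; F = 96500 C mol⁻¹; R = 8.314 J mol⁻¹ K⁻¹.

13.5 L

n(Zn) = 38.2 / 65.38 = 0.5843 mol, so n(e⁻) = 2 × 0.5843 = 1.169 mol.
The cells are in series, so the same 1.169 mol of electrons passes through the second cell.
2 Cl⁻ → Cl₂ + 2 e⁻ — 2 mol e⁻ per mol Cl₂, so n(Cl₂) = 1.169/2 = 0.5843 mol.
V = nRT/P = (0.5843 × 8.314 × 324) / (117 × 10³) = 0.0135 m³ = 13.5 L.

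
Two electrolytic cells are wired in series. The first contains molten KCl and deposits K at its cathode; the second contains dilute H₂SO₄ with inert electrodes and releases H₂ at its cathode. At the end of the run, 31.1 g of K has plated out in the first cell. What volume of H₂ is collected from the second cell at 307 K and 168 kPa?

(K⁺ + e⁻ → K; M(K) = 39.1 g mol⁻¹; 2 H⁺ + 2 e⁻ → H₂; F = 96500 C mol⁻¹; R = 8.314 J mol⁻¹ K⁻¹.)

n(K) = 31.1 / 39.1 = 0.7954 mol, so n(e⁻) = 1 × 0.7954 = 0.7954 mol.
The cells are in series, so the same 0.7954 mol of electrons passes through the second cell.
2 H⁺ + 2 e⁻ → H₂ — 2 mol e⁻ per mol H₂, so n(H₂) = 0.7954/2 = 0.3977 mol.
V = nRT/P = (0.3977 × 8.314 × 307) / (168 × 10³) = 0.00604 m³ = 6.04 L.

6.04 L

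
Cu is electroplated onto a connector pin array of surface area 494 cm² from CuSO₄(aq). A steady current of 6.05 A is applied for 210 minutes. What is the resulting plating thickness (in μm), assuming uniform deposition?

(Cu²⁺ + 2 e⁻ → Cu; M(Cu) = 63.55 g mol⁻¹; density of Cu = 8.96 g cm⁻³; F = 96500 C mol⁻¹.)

Q = I·t = 6.050 × 12600 = 76230 C; n(e⁻) = 0.7899 mol.
n(Cu) = n(e⁻)/2 = 0.3950 mol, so m = 0.3950 × 63.55 = 25.10 g.
Volume = m/ρ = 25.10 / 8.96 = 2.801 cm³.
Thickness = V/A = 2.801 / 494 = 0.00567 cm = 56.7 μm.

56.7 μm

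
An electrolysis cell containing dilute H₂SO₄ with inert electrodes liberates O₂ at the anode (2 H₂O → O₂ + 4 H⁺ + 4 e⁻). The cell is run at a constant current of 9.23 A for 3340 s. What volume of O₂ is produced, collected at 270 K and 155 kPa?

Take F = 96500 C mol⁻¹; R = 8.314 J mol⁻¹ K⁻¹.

Q = I·t = 9.230 A × 3340.0 s = 30830 C.
n(e⁻) = Q/F = 30830 / 96500 = 0.3195 mol.
4 electrons are transferred per O₂ molecule, so n(O₂) = 0.3195 / 4 = 0.07987 mol.
V = nRT/P = (0.07987 × 8.314 × 270) / (155 × 10³ Pa) = 0.00116 m³ = 1.16 L.

1.16 L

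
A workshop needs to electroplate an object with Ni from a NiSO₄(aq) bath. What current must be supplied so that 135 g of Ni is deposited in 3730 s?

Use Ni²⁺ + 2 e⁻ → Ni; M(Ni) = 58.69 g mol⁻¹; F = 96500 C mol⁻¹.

n(Ni) = 135 / 58.69 = 2.300 mol.
n(e⁻) = 2 × 2.300 = 4.600 mol.
Q = n(e⁻)·F = 4.600 × 96500 = 443900 C.
I = Q/t = 443900 / 3730.0 s = 119 A.

119 A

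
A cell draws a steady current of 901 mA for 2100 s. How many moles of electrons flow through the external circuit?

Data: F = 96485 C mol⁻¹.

Q = I·t = 0.9010 A × 2100.0 s = 1892 C.
n(e⁻) = Q/F = 1892 / 96485 = 0.0196 mol.

0.0196 mol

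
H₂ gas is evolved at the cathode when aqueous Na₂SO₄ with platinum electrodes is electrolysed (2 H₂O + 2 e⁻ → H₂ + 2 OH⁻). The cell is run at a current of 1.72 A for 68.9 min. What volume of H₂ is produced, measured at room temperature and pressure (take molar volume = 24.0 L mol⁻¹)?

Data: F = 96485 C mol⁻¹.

0.884 L

Q = I·t = 1.720 A × 4134.0 s = 7110 C.
n(e⁻) = Q/F = 7110 / 96485 = 0.07370 mol.
2 electrons are transferred per H₂ molecule, so n(H₂) = 0.07370 / 2 = 0.03685 mol.
V = n × V_m = 0.03685 × 24.0 = 0.884 L.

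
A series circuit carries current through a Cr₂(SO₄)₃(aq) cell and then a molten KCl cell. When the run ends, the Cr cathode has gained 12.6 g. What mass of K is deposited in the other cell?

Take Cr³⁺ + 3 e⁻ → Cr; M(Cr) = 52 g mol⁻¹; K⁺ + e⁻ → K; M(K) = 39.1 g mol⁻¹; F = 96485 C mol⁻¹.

n(Cr) = 12.6 / 52 = 0.2423 mol.
Since Cr³⁺ + 3 e⁻ → Cr, n(e⁻) passed = 3 × 0.2423 = 0.7269 mol.
Cells in series carry the same charge, so the same 0.7269 mol of electrons passes through cell 2.
K⁺ + e⁻ → K, so n(K) = 0.7269 / 1 = 0.7269 mol.
m(K) = 0.7269 × 39.1 = 28.4 g.

28.4 g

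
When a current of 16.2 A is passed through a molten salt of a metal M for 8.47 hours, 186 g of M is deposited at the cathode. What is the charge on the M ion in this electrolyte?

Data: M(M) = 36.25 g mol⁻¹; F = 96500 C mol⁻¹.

Q = I·t = 16.20 A × 30492 s = 494000 C, so n(e⁻) = 494000/96500 = 5.119 mol.
n(M) deposited = 186 / 36.25 = 5.131 mol.
Electrons per atom = n(e⁻)/n(M) = 5.119 / 5.131 = 0.998 ≈ 1, so the ion is M⁺.

+1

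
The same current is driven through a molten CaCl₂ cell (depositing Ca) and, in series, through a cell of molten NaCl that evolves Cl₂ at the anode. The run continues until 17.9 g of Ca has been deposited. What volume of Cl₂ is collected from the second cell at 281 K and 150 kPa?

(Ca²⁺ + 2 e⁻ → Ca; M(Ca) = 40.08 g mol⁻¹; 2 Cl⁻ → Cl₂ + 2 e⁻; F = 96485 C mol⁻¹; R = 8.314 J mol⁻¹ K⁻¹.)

n(Ca) = 17.9 / 40.08 = 0.4466 mol, so n(e⁻) = 2 × 0.4466 = 0.8932 mol.
The cells are in series, so the same 0.8932 mol of electrons passes through the second cell.
2 Cl⁻ → Cl₂ + 2 e⁻ — 2 mol e⁻ per mol Cl₂, so n(Cl₂) = 0.8932/2 = 0.4466 mol.
V = nRT/P = (0.4466 × 8.314 × 281) / (150 × 10³) = 0.00696 m³ = 6.96 L.

6.96 L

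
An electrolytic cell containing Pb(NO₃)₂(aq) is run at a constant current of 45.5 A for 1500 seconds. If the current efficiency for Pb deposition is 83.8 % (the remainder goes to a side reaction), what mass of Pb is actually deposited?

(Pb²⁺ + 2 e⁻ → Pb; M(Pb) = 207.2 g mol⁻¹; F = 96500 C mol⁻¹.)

61.4 g

Q = I·t = 45.50 × 1500.0 = 68250 C.
n(e⁻) = 68250/96500 = 0.7073 mol; theoretically n(Pb) = 0.7073/2 = 0.3536 mol, m_theo = 73.27 g.
At 83.8 % efficiency, m_actual = 0.838 × 73.27 = 61.4 g.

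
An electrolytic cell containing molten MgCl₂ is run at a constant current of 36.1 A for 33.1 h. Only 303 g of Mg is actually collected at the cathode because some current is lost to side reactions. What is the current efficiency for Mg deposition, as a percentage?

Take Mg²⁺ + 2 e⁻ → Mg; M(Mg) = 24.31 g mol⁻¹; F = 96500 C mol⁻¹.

Q = I·t = 36.10 × 119160 = 4302000 C; n(e⁻) = 4302000/96500 = 44.58 mol.
Theoretical n(Mg) = n(e⁻)/2 = 22.29 mol, i.e. m_theo = 22.29 × 24.31 = 541.8 g.
Efficiency = m_actual / m_theo = 303 / 541.8 = 55.9 %.

55.9 %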